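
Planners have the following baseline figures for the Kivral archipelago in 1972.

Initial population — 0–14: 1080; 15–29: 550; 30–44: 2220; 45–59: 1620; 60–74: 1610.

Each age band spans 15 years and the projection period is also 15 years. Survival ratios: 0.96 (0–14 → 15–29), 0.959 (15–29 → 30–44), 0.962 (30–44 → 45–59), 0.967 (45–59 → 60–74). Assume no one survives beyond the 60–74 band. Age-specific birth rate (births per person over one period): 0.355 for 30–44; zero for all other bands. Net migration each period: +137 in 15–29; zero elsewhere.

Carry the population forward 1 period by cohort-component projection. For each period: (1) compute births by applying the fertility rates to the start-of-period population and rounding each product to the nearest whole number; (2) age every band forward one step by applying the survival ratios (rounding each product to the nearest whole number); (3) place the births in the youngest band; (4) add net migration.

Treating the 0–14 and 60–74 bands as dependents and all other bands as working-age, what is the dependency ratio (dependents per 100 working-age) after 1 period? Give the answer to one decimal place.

Let band 1 be 0–14 through band 5 = 60–74.
— Period 1 —
Births: 2220 × 0.355 = 788
Band 2: 1080 × 0.96 = 1037
Band 3: 550 × 0.959 = 527
Band 4: 2220 × 0.962 = 2136
Band 5: 1620 × 0.967 = 1567
Net migration: Band 2 + 137 → 1174
End of period: [788, 1174, 527, 2136, 1567]
Dependents (band 0–14 + band 60–74) = 788 + 1567 = 2355; working-age = 3837; ratio = 2355/3837 × 100 = 61.4

61.4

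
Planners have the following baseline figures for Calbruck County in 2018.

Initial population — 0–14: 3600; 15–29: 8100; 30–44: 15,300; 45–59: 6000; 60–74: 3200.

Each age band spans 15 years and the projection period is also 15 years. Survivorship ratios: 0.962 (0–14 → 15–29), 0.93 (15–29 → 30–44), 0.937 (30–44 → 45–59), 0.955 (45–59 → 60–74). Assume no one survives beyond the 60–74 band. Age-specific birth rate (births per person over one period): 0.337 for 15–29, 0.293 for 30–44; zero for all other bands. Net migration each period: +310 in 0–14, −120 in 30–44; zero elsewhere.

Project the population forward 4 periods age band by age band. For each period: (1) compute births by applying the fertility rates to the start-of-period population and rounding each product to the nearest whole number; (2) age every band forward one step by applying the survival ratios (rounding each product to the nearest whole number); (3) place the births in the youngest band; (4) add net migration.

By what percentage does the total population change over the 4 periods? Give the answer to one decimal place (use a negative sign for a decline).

Period 1:
Births: 8100 * 0.337 = 2730 ; 15300 * 0.293 = 4483 → total 7213
15–29: 3600 * 0.962 = 3463
30–44: 8100 * 0.93 = 7533
45–59: 15300 * 0.937 = 14336
60–74: 6000 * 0.955 = 5730
Net migration: 0–14 + 310 → 7523; 30–44 − 120 → 7413
End of period: [7523, 3463, 7413, 14336, 5730]
Period 2:
Births: 3463 * 0.337 = 1167 ; 7413 * 0.293 = 2172 → total 3339
15–29: 7523 * 0.962 = 7237
30–44: 3463 * 0.93 = 3221
45–59: 7413 * 0.937 = 6946
60–74: 14336 * 0.955 = 13691
Net migration: 0–14 + 310 → 3649; 30–44 − 120 → 3101
End of period: [3649, 7237, 3101, 6946, 13691]
Period 3:
Births: 7237 * 0.337 = 2439 ; 3101 * 0.293 = 909 → total 3348
15–29: 3649 * 0.962 = 3510
30–44: 7237 * 0.93 = 6730
45–59: 3101 * 0.937 = 2906
60–74: 6946 * 0.955 = 6633
Net migration: 0–14 + 310 → 3658; 30–44 − 120 → 6610
End of period: [3658, 3510, 6610, 2906, 6633]
Period 4:
Births: 3510 * 0.337 = 1183 ; 6610 * 0.293 = 1937 → total 3120
15–29: 3658 * 0.962 = 3519
30–44: 3510 * 0.93 = 3264
45–59: 6610 * 0.937 = 6194
60–74: 2906 * 0.955 = 2775
Net migration: 0–14 + 310 → 3430; 30–44 − 120 → 3144
End of period: [3430, 3519, 3144, 6194, 2775]
Total: 36200 → 19062; change = -17138; percentage change = -47.3%

-47.3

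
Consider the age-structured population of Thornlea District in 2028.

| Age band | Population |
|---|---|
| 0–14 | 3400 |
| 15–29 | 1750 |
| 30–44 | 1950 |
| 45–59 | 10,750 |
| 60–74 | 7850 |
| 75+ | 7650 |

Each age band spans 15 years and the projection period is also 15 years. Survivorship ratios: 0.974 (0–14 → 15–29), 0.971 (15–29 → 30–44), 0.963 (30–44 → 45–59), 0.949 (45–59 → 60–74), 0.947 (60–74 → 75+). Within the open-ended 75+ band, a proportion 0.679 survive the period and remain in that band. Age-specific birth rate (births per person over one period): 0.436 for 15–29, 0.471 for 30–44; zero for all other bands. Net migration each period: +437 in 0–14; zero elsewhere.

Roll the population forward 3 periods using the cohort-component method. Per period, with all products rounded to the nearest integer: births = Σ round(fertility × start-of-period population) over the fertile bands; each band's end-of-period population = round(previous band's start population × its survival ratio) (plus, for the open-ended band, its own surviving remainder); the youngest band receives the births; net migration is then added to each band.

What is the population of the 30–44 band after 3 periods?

2003

Period 1.
Births: 1750 × 0.436 = 763 ; 1950 × 0.471 = 918 → total 1681
15–29: 3400 × 0.974 = 3312
30–44: 1750 × 0.971 = 1699
45–59: 1950 × 0.963 = 1878
60–74: 10750 × 0.949 = 10202
75+: 7850 × 0.947 + 7650 × 0.679 = 7434 + 5194 = 12628
Net migration: 0–14 + 437 → 2118
End of period: [2118, 3312, 1699, 1878, 10202, 12628]
Period 2.
Births: 3312 × 0.436 = 1444 ; 1699 × 0.471 = 800 → total 2244
15–29: 2118 × 0.974 = 2063
30–44: 3312 × 0.971 = 3216
45–59: 1699 × 0.963 = 1636
60–74: 1878 × 0.949 = 1782
75+: 10202 × 0.947 + 12628 × 0.679 = 9661 + 8574 = 18235
Net migration: 0–14 + 437 → 2681
End of period: [2681, 2063, 3216, 1636, 1782, 18235]
Period 3.
Births: 2063 × 0.436 = 899 ; 3216 × 0.471 = 1515 → total 2414
15–29: 2681 × 0.974 = 2611
30–44: 2063 × 0.971 = 2003
45–59: 3216 × 0.963 = 3097
60–74: 1636 × 0.949 = 1553
75+: 1782 × 0.947 + 18235 × 0.679 = 1688 + 12382 = 14070
Net migration: 0–14 + 437 → 2851
End of period: [2851, 2611, 2003, 3097, 1553, 14070]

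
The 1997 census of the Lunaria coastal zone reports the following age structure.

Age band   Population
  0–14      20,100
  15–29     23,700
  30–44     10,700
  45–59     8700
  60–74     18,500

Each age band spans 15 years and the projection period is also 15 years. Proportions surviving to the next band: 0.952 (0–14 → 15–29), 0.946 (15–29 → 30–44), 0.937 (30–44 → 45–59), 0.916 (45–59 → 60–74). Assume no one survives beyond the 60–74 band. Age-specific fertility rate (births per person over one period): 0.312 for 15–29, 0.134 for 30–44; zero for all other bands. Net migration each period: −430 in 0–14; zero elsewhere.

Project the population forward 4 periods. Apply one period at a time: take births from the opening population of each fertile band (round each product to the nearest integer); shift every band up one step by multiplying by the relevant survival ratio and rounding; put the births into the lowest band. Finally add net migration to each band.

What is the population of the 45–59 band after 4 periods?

7087

Call the groups 1 to 5, youngest first.
Period 1.
Births: 23700 × 0.312 = 7394  |  10700 × 0.134 = 1434 → total 8828
Group 2: 20100 × 0.952 = 19135
Group 3: 23700 × 0.946 = 22420
Group 4: 10700 × 0.937 = 10026
Group 5: 8700 × 0.916 = 7969
Net migration: Group 1 − 430 → 8398
Population now: 0–14=8398, 15–29=19135, 30–44=22420, 45–59=10026, 60–74=7969
Period 2.
Births: 19135 × 0.312 = 5970  |  22420 × 0.134 = 3004 → total 8974
Group 2: 8398 × 0.952 = 7995
Group 3: 19135 × 0.946 = 18102
Group 4: 22420 × 0.937 = 21008
Group 5: 10026 × 0.916 = 9184
Net migration: Group 1 − 430 → 8544
Population now: 0–14=8544, 15–29=7995, 30–44=18102, 45–59=21008, 60–74=9184
Period 3.
Births: 7995 × 0.312 = 2494  |  18102 × 0.134 = 2426 → total 4920
Group 2: 8544 × 0.952 = 8134
Group 3: 7995 × 0.946 = 7563
Group 4: 18102 × 0.937 = 16962
Group 5: 21008 × 0.916 = 19243
Net migration: Group 1 − 430 → 4490
Population now: 0–14=4490, 15–29=8134, 30–44=7563, 45–59=16962, 60–74=19243
Period 4.
Births: 8134 × 0.312 = 2538  |  7563 × 0.134 = 1013 → total 3551
Group 2: 4490 × 0.952 = 4274
Group 3: 8134 × 0.946 = 7695
Group 4: 7563 × 0.937 = 7087
Group 5: 16962 × 0.916 = 15537
Net migration: Group 1 − 430 → 3121
Population now: 0–14=3121, 15–29=4274, 30–44=7695, 45–59=7087, 60–74=15537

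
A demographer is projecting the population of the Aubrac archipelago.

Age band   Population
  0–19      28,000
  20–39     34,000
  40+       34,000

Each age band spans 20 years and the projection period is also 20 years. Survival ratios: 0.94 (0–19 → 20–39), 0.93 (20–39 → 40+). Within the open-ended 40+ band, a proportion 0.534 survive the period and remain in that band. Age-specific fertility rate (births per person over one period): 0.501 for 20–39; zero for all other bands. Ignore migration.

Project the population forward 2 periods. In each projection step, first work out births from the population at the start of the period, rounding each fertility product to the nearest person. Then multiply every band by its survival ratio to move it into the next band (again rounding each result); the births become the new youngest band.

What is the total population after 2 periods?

80256

— Period 1 —
Births: 34000 × 0.501 = 17034
20–39: 28000 × 0.94 = 26320
40+: 34000 × 0.93 + 34000 × 0.534 = 31620 + 18156 = 49776
End of period: [17034, 26320, 49776]
— Period 2 —
Births: 26320 × 0.501 = 13186
20–39: 17034 × 0.94 = 16012
40+: 26320 × 0.93 + 49776 × 0.534 = 24478 + 26580 = 51058
End of period: [13186, 16012, 51058]
Total after period 2: 13186 + 16012 + 51058 = 80256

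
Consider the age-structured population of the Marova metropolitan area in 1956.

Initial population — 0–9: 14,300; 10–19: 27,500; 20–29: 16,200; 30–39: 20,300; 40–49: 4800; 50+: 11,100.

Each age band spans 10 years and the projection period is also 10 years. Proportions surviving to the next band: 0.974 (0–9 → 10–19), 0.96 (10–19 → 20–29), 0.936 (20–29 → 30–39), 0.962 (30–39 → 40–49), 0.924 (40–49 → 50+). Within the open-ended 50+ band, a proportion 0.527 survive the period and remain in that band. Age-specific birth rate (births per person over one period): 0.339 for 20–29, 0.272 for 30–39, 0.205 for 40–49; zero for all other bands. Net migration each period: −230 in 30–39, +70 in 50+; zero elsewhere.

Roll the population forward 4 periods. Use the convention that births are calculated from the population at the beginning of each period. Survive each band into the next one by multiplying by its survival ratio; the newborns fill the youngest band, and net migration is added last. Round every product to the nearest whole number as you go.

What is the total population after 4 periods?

99150

Period 1:
Births: 16200 × 0.339 = 5492  |  20300 × 0.272 = 5522  |  4800 × 0.205 = 984 → 11998
10–19: 14300 × 0.974 = 13928
20–29: 27500 × 0.96 = 26400
30–39: 16200 × 0.936 = 15163
40–49: 20300 × 0.962 = 19529
50+: 4800 × 0.924 + 11100 × 0.527 = 4435 + 5850 = 10285
Net migration: 30–39 − 230 → 14933; 50+ + 70 → 10355
→ [11998, 13928, 26400, 14933, 19529, 10355]
Period 2:
Births: 26400 × 0.339 = 8950  |  14933 × 0.272 = 4062  |  19529 × 0.205 = 4003 → 17015
10–19: 11998 × 0.974 = 11686
20–29: 13928 × 0.96 = 13371
30–39: 26400 × 0.936 = 24710
40–49: 14933 × 0.962 = 14366
50+: 19529 × 0.924 + 10355 × 0.527 = 18045 + 5457 = 23502
Net migration: 30–39 − 230 → 24480; 50+ + 70 → 23572
→ [17015, 11686, 13371, 24480, 14366, 23572]
Period 3:
Births: 13371 × 0.339 = 4533  |  24480 × 0.272 = 6659  |  14366 × 0.205 = 2945 → 14137
10–19: 17015 × 0.974 = 16573
20–29: 11686 × 0.96 = 11219
30–39: 13371 × 0.936 = 12515
40–49: 24480 × 0.962 = 23550
50+: 14366 × 0.924 + 23572 × 0.527 = 13274 + 12422 = 25696
Net migration: 30–39 − 230 → 12285; 50+ + 70 → 25766
→ [14137, 16573, 11219, 12285, 23550, 25766]
Period 4:
Births: 11219 × 0.339 = 3803  |  12285 × 0.272 = 3342  |  23550 × 0.205 = 4828 → 11973
10–19: 14137 × 0.974 = 13769
20–29: 16573 × 0.96 = 15910
30–39: 11219 × 0.936 = 10501
40–49: 12285 × 0.962 = 11818
50+: 23550 × 0.924 + 25766 × 0.527 = 21760 + 13579 = 35339
Net migration: 30–39 − 230 → 10271; 50+ + 70 → 35409
→ [11973, 13769, 15910, 10271, 11818, 35409]
Total after period 4: 11973 + 13769 + 15910 + 10271 + 11818 + 35409 = 99150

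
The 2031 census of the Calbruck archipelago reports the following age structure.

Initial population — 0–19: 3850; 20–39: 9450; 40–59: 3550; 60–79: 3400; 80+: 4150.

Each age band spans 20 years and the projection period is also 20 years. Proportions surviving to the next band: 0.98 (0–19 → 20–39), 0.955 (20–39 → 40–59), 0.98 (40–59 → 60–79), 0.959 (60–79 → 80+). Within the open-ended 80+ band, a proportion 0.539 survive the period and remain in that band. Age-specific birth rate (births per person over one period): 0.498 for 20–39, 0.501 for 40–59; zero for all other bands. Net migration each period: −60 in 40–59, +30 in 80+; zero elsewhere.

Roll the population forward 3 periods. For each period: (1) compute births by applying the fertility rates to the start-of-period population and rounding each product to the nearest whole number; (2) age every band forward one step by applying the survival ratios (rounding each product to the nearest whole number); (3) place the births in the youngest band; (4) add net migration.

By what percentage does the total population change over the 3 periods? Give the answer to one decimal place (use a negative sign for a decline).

33.4

Period 1.
Births: 9450 * 0.498 = 4706, 3550 * 0.501 = 1779 — total 6485
20–39: 3850 * 0.98 = 3773
40–59: 9450 * 0.955 = 9025
60–79: 3550 * 0.98 = 3479
80+: 3400 * 0.959 + 4150 * 0.539 = 3261 + 2237 = 5498
Net migration: 40–59 − 60 → 8965; 80+ + 30 → 5528
→ [6485, 3773, 8965, 3479, 5528]
Period 2.
Births: 3773 * 0.498 = 1879, 8965 * 0.501 = 4491 — total 6370
20–39: 6485 * 0.98 = 6355
40–59: 3773 * 0.955 = 3603
60–79: 8965 * 0.98 = 8786
80+: 3479 * 0.959 + 5528 * 0.539 = 3336 + 2980 = 6316
Net migration: 40–59 − 60 → 3543; 80+ + 30 → 6346
→ [6370, 6355, 3543, 8786, 6346]
Period 3.
Births: 6355 * 0.498 = 3165, 3543 * 0.501 = 1775 — total 4940
20–39: 6370 * 0.98 = 6243
40–59: 6355 * 0.955 = 6069
60–79: 3543 * 0.98 = 3472
80+: 8786 * 0.959 + 6346 * 0.539 = 8426 + 3420 = 11846
Net migration: 40–59 − 60 → 6009; 80+ + 30 → 11876
→ [4940, 6243, 6009, 3472, 11876]
Total: 24400 → 32540; change = 8140; percentage change = 33.4%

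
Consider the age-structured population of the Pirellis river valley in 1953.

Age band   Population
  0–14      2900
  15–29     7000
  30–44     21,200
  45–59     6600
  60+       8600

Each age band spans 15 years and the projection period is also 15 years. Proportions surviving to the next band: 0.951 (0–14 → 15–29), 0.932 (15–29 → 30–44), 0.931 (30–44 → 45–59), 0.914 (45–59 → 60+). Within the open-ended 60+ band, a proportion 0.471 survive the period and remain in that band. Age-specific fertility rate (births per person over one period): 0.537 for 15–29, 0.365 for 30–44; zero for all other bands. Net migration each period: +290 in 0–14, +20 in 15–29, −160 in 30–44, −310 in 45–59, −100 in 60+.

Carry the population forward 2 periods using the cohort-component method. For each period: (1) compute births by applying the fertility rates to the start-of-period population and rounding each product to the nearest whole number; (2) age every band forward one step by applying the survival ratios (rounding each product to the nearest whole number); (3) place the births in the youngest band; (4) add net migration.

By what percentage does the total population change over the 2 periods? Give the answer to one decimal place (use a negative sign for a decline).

-1.2

Period 1.
Births: 7000 × 0.537 = 3759  |  21200 × 0.365 = 7738 — total 11497
15–29: 2900 × 0.951 = 2758
30–44: 7000 × 0.932 = 6524
45–59: 21200 × 0.931 = 19737
60+: 6600 × 0.914 + 8600 × 0.471 = 6032 + 4051 = 10083
Net migration: 0–14 + 290 → 11787; 15–29 + 20 → 2778; 30–44 − 160 → 6364; 45–59 − 310 → 19427; 60+ − 100 → 9983
End of period: [11787, 2778, 6364, 19427, 9983]
Period 2.
Births: 2778 × 0.537 = 1492  |  6364 × 0.365 = 2323 — total 3815
15–29: 11787 × 0.951 = 11209
30–44: 2778 × 0.932 = 2589
45–59: 6364 × 0.931 = 5925
60+: 19427 × 0.914 + 9983 × 0.471 = 17756 + 4702 = 22458
Net migration: 0–14 + 290 → 4105; 15–29 + 20 → 11229; 30–44 − 160 → 2429; 45–59 − 310 → 5615; 60+ − 100 → 22358
End of period: [4105, 11229, 2429, 5615, 22358]
Total: 46300 → 45736; change = -564; percentage change = -1.2%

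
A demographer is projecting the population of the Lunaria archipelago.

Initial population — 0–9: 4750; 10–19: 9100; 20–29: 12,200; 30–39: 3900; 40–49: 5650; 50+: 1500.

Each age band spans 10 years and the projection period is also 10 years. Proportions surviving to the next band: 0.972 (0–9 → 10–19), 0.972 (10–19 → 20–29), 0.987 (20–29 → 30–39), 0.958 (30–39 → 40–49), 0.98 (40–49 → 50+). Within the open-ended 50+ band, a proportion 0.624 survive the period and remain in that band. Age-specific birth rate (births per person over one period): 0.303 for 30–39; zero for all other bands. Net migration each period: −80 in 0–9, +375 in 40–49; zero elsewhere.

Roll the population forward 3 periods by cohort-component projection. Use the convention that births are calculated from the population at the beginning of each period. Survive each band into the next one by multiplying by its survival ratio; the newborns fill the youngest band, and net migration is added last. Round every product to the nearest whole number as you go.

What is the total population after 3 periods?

Numbering the groups 1..6 from youngest to oldest:
After projecting period 1:
Births: 3900 × 0.303 = 1182
Group 2: 4750 × 0.972 = 4617
Group 3: 9100 × 0.972 = 8845
Group 4: 12200 × 0.987 = 12041
Group 5: 3900 × 0.958 = 3736
Group 6: 5650 × 0.98 + 1500 × 0.624 = 5537 + 936 = 6473
Net migration: Group 1 − 80 → 1102; Group 5 + 375 → 4111
→ [1102, 4617, 8845, 12041, 4111, 6473]
After projecting period 2:
Births: 12041 × 0.303 = 3648
Group 2: 1102 × 0.972 = 1071
Group 3: 4617 × 0.972 = 4488
Group 4: 8845 × 0.987 = 8730
Group 5: 12041 × 0.958 = 11535
Group 6: 4111 × 0.98 + 6473 × 0.624 = 4029 + 4039 = 8068
Net migration: Group 1 − 80 → 3568; Group 5 + 375 → 11910
→ [3568, 1071, 4488, 8730, 11910, 8068]
After projecting period 3:
Births: 8730 × 0.303 = 2645
Group 2: 3568 × 0.972 = 3468
Group 3: 1071 × 0.972 = 1041
Group 4: 4488 × 0.987 = 4430
Group 5: 8730 × 0.958 = 8363
Group 6: 11910 × 0.98 + 8068 × 0.624 = 11672 + 5034 = 16706
Net migration: Group 1 − 80 → 2565; Group 5 + 375 → 8738
→ [2565, 3468, 1041, 4430, 8738, 16706]
Total after period 3: 2565 + 3468 + 1041 + 4430 + 8738 + 16706 = 36948

36948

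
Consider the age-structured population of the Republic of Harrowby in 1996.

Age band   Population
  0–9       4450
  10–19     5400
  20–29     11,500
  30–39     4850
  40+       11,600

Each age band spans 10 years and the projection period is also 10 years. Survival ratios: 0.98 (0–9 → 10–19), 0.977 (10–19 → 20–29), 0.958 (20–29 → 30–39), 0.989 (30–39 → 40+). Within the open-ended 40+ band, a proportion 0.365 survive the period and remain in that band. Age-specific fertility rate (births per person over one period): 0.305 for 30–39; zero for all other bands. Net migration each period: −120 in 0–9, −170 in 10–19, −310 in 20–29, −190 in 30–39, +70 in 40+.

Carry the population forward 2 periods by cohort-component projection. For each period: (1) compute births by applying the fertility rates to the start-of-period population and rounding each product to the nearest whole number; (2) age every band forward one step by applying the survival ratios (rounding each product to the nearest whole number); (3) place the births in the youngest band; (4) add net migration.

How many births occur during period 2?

3302

Call the groups 1 to 5, youngest first.
After projecting period 1:
Births: 4850 * 0.305 = 1479
Group 2: 4450 * 0.98 = 4361
Group 3: 5400 * 0.977 = 5276
Group 4: 11500 * 0.958 = 11017
Group 5: 4850 * 0.989 + 11600 * 0.365 = 4797 + 4234 = 9031
Net migration: Group 1 − 120 → 1359; Group 2 − 170 → 4191; Group 3 − 310 → 4966; Group 4 − 190 → 10827; Group 5 + 70 → 9101
Population now: 0–9=1359, 10–19=4191, 20–29=4966, 30–39=10827, 40+=9101
After projecting period 2:
Births: 10827 * 0.305 = 3302
Group 2: 1359 * 0.98 = 1332
Group 3: 4191 * 0.977 = 4095
Group 4: 4966 * 0.958 = 4757
Group 5: 10827 * 0.989 + 9101 * 0.365 = 10708 + 3322 = 14030
Net migration: Group 1 − 120 → 3182; Group 2 − 170 → 1162; Group 3 − 310 → 3785; Group 4 − 190 → 4567; Group 5 + 70 → 14100
Population now: 0–9=3182, 10–19=1162, 20–29=3785, 30–39=4567, 40+=14100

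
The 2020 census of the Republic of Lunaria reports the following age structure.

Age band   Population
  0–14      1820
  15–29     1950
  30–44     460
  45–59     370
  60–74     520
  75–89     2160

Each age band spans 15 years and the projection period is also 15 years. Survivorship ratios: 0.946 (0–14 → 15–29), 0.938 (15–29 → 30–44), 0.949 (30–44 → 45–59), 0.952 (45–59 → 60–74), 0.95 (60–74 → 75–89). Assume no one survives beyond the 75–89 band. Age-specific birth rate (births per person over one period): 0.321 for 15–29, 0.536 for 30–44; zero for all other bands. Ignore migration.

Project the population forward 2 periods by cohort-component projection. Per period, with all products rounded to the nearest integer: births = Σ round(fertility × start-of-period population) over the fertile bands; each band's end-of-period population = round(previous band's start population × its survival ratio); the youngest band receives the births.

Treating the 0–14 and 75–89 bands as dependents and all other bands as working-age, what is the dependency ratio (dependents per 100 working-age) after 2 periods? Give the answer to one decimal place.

After projecting period 1:
Births: 1950 × 0.321 = 626, 460 × 0.536 = 247 → 873
15–29: 1820 × 0.946 = 1722
30–44: 1950 × 0.938 = 1829
45–59: 460 × 0.949 = 437
60–74: 370 × 0.952 = 352
75–89: 520 × 0.95 = 494
→ [873, 1722, 1829, 437, 352, 494]
After projecting period 2:
Births: 1722 × 0.321 = 553, 1829 × 0.536 = 980 → 1533
15–29: 873 × 0.946 = 826
30–44: 1722 × 0.938 = 1615
45–59: 1829 × 0.949 = 1736
60–74: 437 × 0.952 = 416
75–89: 352 × 0.95 = 334
→ [1533, 826, 1615, 1736, 416, 334]
Dependents (band 0–14 + band 75–89) = 1533 + 334 = 1867; working-age = 4593; ratio = 1867/4593 × 100 = 40.6

40.6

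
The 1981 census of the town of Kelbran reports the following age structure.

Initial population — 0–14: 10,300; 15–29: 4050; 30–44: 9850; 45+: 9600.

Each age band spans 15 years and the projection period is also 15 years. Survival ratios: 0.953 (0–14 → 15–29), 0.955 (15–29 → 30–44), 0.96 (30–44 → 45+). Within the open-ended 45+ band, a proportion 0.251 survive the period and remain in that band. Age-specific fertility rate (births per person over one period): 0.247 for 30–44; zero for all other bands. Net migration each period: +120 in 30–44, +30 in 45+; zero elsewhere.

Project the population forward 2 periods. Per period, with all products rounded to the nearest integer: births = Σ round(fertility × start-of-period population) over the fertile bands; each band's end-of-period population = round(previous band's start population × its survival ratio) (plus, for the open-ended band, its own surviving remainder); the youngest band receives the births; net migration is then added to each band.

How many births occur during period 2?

Call the bands 1 to 4, youngest first.
After projecting period 1:
Births: 9850 × 0.247 = 2433
Band 2: 10300 × 0.953 = 9816
Band 3: 4050 × 0.955 = 3868
Band 4: 9850 × 0.96 + 9600 × 0.251 = 9456 + 2410 = 11866
Net migration: Band 3 + 120 → 3988; Band 4 + 30 → 11896
End of period: [2433, 9816, 3988, 11896]
After projecting period 2:
Births: 3988 × 0.247 = 985
Band 2: 2433 × 0.953 = 2319
Band 3: 9816 × 0.955 = 9374
Band 4: 3988 × 0.96 + 11896 × 0.251 = 3828 + 2986 = 6814
Net migration: Band 3 + 120 → 9494; Band 4 + 30 → 6844
End of period: [985, 2319, 9494, 6844]

985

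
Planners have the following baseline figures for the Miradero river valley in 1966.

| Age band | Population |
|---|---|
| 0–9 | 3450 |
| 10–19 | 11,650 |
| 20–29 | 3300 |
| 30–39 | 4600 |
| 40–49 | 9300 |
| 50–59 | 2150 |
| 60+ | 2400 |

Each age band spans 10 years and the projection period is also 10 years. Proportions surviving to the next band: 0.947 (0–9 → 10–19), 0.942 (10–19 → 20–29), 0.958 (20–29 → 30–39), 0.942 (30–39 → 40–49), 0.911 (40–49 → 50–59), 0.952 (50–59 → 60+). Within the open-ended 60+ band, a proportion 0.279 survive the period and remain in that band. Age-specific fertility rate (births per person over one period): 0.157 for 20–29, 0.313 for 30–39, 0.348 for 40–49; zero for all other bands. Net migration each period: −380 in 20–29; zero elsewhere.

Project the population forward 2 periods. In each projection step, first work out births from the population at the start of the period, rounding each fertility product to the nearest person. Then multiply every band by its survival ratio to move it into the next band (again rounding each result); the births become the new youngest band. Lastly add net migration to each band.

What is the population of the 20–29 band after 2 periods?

2698

(Bands numbered youngest = 1 to oldest = 7.)
Period 1.
Births: 3300 × 0.157 = 518 ; 4600 × 0.313 = 1440 ; 9300 × 0.348 = 3236 — total 5194
Band 2: 3450 × 0.947 = 3267
Band 3: 11650 × 0.942 = 10974
Band 4: 3300 × 0.958 = 3161
Band 5: 4600 × 0.942 = 4333
Band 6: 9300 × 0.911 = 8472
Band 7: 2150 × 0.952 + 2400 × 0.279 = 2047 + 670 = 2717
Net migration: Band 3 − 380 → 10594
Giving 5194 / 3267 / 10594 / 3161 / 4333 / 8472 / 2717.
Period 2.
Births: 10594 × 0.157 = 1663 ; 3161 × 0.313 = 989 ; 4333 × 0.348 = 1508 — total 4160
Band 2: 5194 × 0.947 = 4919
Band 3: 3267 × 0.942 = 3078
Band 4: 10594 × 0.958 = 10149
Band 5: 3161 × 0.942 = 2978
Band 6: 4333 × 0.911 = 3947
Band 7: 8472 × 0.952 + 2717 × 0.279 = 8065 + 758 = 8823
Net migration: Band 3 − 380 → 2698
Giving 4160 / 4919 / 2698 / 10149 / 2978 / 3947 / 8823.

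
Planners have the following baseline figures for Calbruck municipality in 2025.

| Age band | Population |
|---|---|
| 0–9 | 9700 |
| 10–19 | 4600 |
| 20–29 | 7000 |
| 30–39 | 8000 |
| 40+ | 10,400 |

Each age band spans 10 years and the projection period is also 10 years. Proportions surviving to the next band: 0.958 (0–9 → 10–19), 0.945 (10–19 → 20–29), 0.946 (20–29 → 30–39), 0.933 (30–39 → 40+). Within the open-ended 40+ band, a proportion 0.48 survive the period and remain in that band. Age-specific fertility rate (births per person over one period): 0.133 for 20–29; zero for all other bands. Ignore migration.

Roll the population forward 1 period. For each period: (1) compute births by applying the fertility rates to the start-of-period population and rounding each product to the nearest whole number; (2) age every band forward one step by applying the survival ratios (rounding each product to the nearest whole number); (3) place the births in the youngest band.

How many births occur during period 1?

931

[period 1]
Births: 7000 * 0.133 = 931
10–19: 9700 * 0.958 = 9293
20–29: 4600 * 0.945 = 4347
30–39: 7000 * 0.946 = 6622
40+: 8000 * 0.933 + 10400 * 0.48 = 7464 + 4992 = 12456
Population now: 0–9=931, 10–19=9293, 20–29=4347, 30–39=6622, 40+=12456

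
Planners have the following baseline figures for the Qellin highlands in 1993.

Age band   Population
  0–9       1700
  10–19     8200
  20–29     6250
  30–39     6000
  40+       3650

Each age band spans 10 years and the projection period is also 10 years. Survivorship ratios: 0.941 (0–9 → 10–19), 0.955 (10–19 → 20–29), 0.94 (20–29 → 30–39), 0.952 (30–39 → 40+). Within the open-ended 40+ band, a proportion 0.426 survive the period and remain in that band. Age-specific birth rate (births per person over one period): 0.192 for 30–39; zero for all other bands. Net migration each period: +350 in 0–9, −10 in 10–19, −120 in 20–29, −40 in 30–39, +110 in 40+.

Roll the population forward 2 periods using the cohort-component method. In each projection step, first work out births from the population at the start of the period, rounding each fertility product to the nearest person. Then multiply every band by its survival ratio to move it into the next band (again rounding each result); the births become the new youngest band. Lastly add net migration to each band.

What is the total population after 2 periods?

20287

— Period 1 —
Births: 6000 * 0.192 = 1152
10–19: 1700 * 0.941 = 1600
20–29: 8200 * 0.955 = 7831
30–39: 6250 * 0.94 = 5875
40+: 6000 * 0.952 + 3650 * 0.426 = 5712 + 1555 = 7267
Net migration: 0–9 + 350 → 1502; 10–19 − 10 → 1590; 20–29 − 120 → 7711; 30–39 − 40 → 5835; 40+ + 110 → 7377
Giving 1502 / 1590 / 7711 / 5835 / 7377.
— Period 2 —
Births: 5835 * 0.192 = 1120
10–19: 1502 * 0.941 = 1413
20–29: 1590 * 0.955 = 1518
30–39: 7711 * 0.94 = 7248
40+: 5835 * 0.952 + 7377 * 0.426 = 5555 + 3143 = 8698
Net migration: 0–9 + 350 → 1470; 10–19 − 10 → 1403; 20–29 − 120 → 1398; 30–39 − 40 → 7208; 40+ + 110 → 8808
Giving 1470 / 1403 / 1398 / 7208 / 8808.
Total after period 2: 1470 + 1403 + 1398 + 7208 + 8808 = 20287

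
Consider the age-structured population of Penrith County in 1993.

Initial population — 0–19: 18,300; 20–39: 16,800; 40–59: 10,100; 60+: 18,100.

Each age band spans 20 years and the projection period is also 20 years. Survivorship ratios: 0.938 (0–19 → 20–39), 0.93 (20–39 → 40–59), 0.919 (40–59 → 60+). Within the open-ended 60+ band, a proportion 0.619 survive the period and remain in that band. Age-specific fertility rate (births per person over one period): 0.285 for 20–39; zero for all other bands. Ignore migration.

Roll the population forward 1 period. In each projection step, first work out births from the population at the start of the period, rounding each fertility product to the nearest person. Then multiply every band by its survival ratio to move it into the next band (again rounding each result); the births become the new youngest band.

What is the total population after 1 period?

58063

(Bands numbered youngest = 1 to oldest = 4.)
— Period 1 —
Births: 16800 × 0.285 = 4788
Band 2: 18300 × 0.938 = 17165
Band 3: 16800 × 0.93 = 15624
Band 4: 10100 × 0.919 + 18100 × 0.619 = 9282 + 11204 = 20486
Giving 4788 / 17165 / 15624 / 20486.
Total after period 1: 4788 + 17165 + 15624 + 20486 = 58063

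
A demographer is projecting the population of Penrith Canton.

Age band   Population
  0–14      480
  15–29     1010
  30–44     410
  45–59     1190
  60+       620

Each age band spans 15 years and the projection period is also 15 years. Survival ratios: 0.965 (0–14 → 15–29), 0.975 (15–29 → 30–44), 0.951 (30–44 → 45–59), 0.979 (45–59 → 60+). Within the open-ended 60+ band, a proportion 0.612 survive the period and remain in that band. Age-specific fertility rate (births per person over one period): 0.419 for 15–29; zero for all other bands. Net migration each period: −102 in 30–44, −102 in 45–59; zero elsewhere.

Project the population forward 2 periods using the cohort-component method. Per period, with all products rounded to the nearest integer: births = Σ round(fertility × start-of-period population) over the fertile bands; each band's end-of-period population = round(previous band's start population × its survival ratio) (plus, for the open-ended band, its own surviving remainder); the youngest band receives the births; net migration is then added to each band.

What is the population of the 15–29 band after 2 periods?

— Period 1 —
Births: 1010 × 0.419 = 423
15–29: 480 × 0.965 = 463
30–44: 1010 × 0.975 = 985
45–59: 410 × 0.951 = 390
60+: 1190 × 0.979 + 620 × 0.612 = 1165 + 379 = 1544
Net migration: 30–44 − 102 → 883; 45–59 − 102 → 288
Giving 423 / 463 / 883 / 288 / 1544.
— Period 2 —
Births: 463 × 0.419 = 194
15–29: 423 × 0.965 = 408
30–44: 463 × 0.975 = 451
45–59: 883 × 0.951 = 840
60+: 288 × 0.979 + 1544 × 0.612 = 282 + 945 = 1227
Net migration: 30–44 − 102 → 349; 45–59 − 102 → 738
Giving 194 / 408 / 349 / 738 / 1227.

408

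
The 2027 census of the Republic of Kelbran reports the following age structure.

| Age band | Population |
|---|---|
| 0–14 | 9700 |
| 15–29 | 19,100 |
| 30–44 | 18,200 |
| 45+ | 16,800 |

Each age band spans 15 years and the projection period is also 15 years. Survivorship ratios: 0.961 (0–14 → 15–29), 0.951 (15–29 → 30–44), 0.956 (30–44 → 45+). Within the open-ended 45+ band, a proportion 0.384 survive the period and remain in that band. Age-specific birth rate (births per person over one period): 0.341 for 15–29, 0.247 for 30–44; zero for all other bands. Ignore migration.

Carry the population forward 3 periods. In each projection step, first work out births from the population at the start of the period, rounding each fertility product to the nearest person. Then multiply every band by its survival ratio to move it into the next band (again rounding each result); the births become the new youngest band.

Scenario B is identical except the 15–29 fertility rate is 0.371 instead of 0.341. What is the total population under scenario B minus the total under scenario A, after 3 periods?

— Period 1 —
Births: 19100 × 0.341 = 6513 ; 18200 × 0.247 = 4495 — total 11008
15–29: 9700 × 0.961 = 9322
30–44: 19100 × 0.951 = 18164
45+: 18200 × 0.956 + 16800 × 0.384 = 17399 + 6451 = 23850
Population now: 0–14=11008, 15–29=9322, 30–44=18164, 45+=23850
— Period 2 —
Births: 9322 × 0.341 = 3179 ; 18164 × 0.247 = 4487 — total 7666
15–29: 11008 × 0.961 = 10579
30–44: 9322 × 0.951 = 8865
45+: 18164 × 0.956 + 23850 × 0.384 = 17365 + 9158 = 26523
Population now: 0–14=7666, 15–29=10579, 30–44=8865, 45+=26523
— Period 3 —
Births: 10579 × 0.341 = 3607 ; 8865 × 0.247 = 2190 — total 5797
15–29: 7666 × 0.961 = 7367
30–44: 10579 × 0.951 = 10061
45+: 8865 × 0.956 + 26523 × 0.384 = 8475 + 10185 = 18660
Population now: 0–14=5797, 15–29=7367, 30–44=10061, 45+=18660
Scenario A total after 3 periods: 41885
Scenario B projection —
— Period 1 —
Births: 19100 × 0.371 = 7086 ; 18200 × 0.247 = 4495 — total 11581
15–29: 9700 × 0.961 = 9322
30–44: 19100 × 0.951 = 18164
45+: 18200 × 0.956 + 16800 × 0.384 = 17399 + 6451 = 23850
Population now: 0–14=11581, 15–29=9322, 30–44=18164, 45+=23850
— Period 2 —
Births: 9322 × 0.371 = 3458 ; 18164 × 0.247 = 4487 — total 7945
15–29: 11581 × 0.961 = 11129
30–44: 9322 × 0.951 = 8865
45+: 18164 × 0.956 + 23850 × 0.384 = 17365 + 9158 = 26523
Population now: 0–14=7945, 15–29=11129, 30–44=8865, 45+=26523
— Period 3 —
Births: 11129 × 0.371 = 4129 ; 8865 × 0.247 = 2190 — total 6319
15–29: 7945 × 0.961 = 7635
30–44: 11129 × 0.951 = 10584
45+: 8865 × 0.956 + 26523 × 0.384 = 8475 + 10185 = 18660
Population now: 0–14=6319, 15–29=7635, 30–44=10584, 45+=18660
Scenario B total after 3 periods: 43198
Difference B − A = 43198 − 41885 = 1313

1313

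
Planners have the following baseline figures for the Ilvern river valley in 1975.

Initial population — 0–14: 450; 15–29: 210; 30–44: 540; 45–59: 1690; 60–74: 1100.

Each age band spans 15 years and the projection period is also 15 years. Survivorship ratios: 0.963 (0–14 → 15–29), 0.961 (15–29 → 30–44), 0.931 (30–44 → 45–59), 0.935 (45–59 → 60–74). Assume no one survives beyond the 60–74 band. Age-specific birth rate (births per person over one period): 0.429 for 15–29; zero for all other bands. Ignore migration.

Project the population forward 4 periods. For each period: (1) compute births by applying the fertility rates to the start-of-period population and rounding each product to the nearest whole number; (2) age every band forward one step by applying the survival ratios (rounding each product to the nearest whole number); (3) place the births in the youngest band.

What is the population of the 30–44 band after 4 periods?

After projecting period 1:
Births: 210 * 0.429 = 90
15–29: 450 * 0.963 = 433
30–44: 210 * 0.961 = 202
45–59: 540 * 0.931 = 503
60–74: 1690 * 0.935 = 1580
Population now: 0–14=90, 15–29=433, 30–44=202, 45–59=503, 60–74=1580
After projecting period 2:
Births: 433 * 0.429 = 186
15–29: 90 * 0.963 = 87
30–44: 433 * 0.961 = 416
45–59: 202 * 0.931 = 188
60–74: 503 * 0.935 = 470
Population now: 0–14=186, 15–29=87, 30–44=416, 45–59=188, 60–74=470
After projecting period 3:
Births: 87 * 0.429 = 37
15–29: 186 * 0.963 = 179
30–44: 87 * 0.961 = 84
45–59: 416 * 0.931 = 387
60–74: 188 * 0.935 = 176
Population now: 0–14=37, 15–29=179, 30–44=84, 45–59=387, 60–74=176
After projecting period 4:
Births: 179 * 0.429 = 77
15–29: 37 * 0.963 = 36
30–44: 179 * 0.961 = 172
45–59: 84 * 0.931 = 78
60–74: 387 * 0.935 = 362
Population now: 0–14=77, 15–29=36, 30–44=172, 45–59=78, 60–74=362

172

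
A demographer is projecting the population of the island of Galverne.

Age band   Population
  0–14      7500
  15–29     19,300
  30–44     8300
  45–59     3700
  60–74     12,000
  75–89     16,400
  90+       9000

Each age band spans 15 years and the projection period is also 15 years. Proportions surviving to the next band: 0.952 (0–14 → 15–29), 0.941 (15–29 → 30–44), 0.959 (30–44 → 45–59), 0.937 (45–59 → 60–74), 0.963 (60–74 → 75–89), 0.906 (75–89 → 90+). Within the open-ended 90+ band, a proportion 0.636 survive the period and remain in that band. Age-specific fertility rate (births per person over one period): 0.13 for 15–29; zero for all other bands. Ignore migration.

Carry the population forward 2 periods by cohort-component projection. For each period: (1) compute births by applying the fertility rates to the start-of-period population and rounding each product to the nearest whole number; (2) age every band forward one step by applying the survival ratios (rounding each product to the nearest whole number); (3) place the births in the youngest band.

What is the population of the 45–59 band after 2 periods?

17416

After projecting period 1:
Births: 19300 × 0.13 = 2509
15–29: 7500 × 0.952 = 7140
30–44: 19300 × 0.941 = 18161
45–59: 8300 × 0.959 = 7960
60–74: 3700 × 0.937 = 3467
75–89: 12000 × 0.963 = 11556
90+: 16400 × 0.906 + 9000 × 0.636 = 14858 + 5724 = 20582
End of period: [2509, 7140, 18161, 7960, 3467, 11556, 20582]
After projecting period 2:
Births: 7140 × 0.13 = 928
15–29: 2509 × 0.952 = 2389
30–44: 7140 × 0.941 = 6719
45–59: 18161 × 0.959 = 17416
60–74: 7960 × 0.937 = 7459
75–89: 3467 × 0.963 = 3339
90+: 11556 × 0.906 + 20582 × 0.636 = 10470 + 13090 = 23560
End of period: [928, 2389, 6719, 17416, 7459, 3339, 23560]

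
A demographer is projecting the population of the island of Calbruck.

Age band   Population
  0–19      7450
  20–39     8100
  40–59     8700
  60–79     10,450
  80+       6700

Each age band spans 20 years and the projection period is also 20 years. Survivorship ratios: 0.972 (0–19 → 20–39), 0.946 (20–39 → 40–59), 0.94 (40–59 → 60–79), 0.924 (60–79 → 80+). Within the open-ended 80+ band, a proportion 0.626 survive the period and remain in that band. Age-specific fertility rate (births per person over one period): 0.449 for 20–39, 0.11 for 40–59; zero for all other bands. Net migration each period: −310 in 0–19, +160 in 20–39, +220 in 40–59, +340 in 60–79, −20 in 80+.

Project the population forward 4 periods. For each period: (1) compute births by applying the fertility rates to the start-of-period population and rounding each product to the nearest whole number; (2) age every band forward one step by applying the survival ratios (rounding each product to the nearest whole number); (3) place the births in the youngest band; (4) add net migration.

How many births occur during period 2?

4190

— Period 1 —
Births: 8100 × 0.449 = 3637, 8700 × 0.11 = 957 → 4594
20–39: 7450 × 0.972 = 7241
40–59: 8100 × 0.946 = 7663
60–79: 8700 × 0.94 = 8178
80+: 10450 × 0.924 + 6700 × 0.626 = 9656 + 4194 = 13850
Net migration: 0–19 − 310 → 4284; 20–39 + 160 → 7401; 40–59 + 220 → 7883; 60–79 + 340 → 8518; 80+ − 20 → 13830
Population now: 0–19=4284, 20–39=7401, 40–59=7883, 60–79=8518, 80+=13830
— Period 2 —
Births: 7401 × 0.449 = 3323, 7883 × 0.11 = 867 → 4190
20–39: 4284 × 0.972 = 4164
40–59: 7401 × 0.946 = 7001
60–79: 7883 × 0.94 = 7410
80+: 8518 × 0.924 + 13830 × 0.626 = 7871 + 8658 = 16529
Net migration: 0–19 − 310 → 3880; 20–39 + 160 → 4324; 40–59 + 220 → 7221; 60–79 + 340 → 7750; 80+ − 20 → 16509
Population now: 0–19=3880, 20–39=4324, 40–59=7221, 60–79=7750, 80+=16509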